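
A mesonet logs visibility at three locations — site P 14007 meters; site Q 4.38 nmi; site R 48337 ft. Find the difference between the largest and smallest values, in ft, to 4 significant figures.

site P: 14007 m = 45954.72 ft.
site Q: 4.38 nmi = 26613.39 ft.
Spread: 48337.00 − 26613.39 = 21720 ft.

21720 ft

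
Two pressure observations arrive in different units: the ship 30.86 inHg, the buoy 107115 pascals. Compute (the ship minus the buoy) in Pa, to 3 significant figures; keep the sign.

-2610 Pa

the ship: 30.86 inHg = 104503.96 Pa.
Difference: 104503.96 − 107115.00 = -2610 Pa.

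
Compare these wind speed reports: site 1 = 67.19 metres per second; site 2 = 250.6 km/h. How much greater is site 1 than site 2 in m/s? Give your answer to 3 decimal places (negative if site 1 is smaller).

site 2: 250.6 km/h = 69.61111 m/s.
Difference: 67.19000 − 69.61111 = -2.421 m/s.

-2.421 m/s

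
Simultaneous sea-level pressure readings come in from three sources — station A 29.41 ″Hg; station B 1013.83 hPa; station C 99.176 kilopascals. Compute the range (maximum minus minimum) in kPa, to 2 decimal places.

station A: 29.41 inHg = 99.5937 kPa.
station B: 1013.83 hPa = 101.3830 kPa.
Spread: 101.3830 − 99.1760 = 2.21 kPa.

2.21 kPa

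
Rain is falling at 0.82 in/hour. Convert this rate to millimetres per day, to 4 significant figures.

499.9 mm/day

0.82 in/hour × 25.4 mm/in × 24 hour/day = 499.9 mm/day.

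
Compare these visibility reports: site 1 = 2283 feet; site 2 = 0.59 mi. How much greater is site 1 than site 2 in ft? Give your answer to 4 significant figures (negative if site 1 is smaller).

-832.2 ft

site 2: 0.59 SM = 3115.200 ft.
Difference: 2283.000 − 3115.200 = -832.2 ft.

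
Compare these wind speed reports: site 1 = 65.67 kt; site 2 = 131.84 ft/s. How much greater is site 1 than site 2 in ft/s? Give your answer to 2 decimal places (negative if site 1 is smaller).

-21.00 ft/s

site 1: 65.67 kt = 110.8385 ft/s.
Difference: 110.8385 − 131.8400 = -21.00 ft/s.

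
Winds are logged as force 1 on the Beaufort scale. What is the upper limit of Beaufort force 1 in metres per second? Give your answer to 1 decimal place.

Beaufort 1 (light air) spans 0.3–1.5 m/s.

1.5 m/s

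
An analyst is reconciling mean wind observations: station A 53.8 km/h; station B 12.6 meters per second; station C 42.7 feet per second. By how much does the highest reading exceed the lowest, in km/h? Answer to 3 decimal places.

station B: 12.6 m/s = 45.36000 km/h.
station C: 42.7 ft/s = 46.85386 km/h.
Spread: 53.80000 − 45.36000 = 8.440 km/h.

8.440 km/h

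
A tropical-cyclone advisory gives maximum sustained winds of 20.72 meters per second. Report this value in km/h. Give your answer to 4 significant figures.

1 m/s = 3.6 km/h, so 20.72 × 3.6 = 74.59 km/h.

74.59 km/h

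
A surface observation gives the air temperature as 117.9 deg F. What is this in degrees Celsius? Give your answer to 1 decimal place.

47.7 °C

°C = (°F − 32) × 5/9 = (117.9 − 32) / 1.8 = 47.7 °C.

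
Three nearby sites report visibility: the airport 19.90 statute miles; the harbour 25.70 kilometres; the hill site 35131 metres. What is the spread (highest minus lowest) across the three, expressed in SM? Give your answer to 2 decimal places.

5.86 SM

the harbour: 25.70 km = 15.9692 SM.
the hill site: 35131 m = 21.8294 SM.
Spread: 21.8294 − 15.9692 = 5.86 SM.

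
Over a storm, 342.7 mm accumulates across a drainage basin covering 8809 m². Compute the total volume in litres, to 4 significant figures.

3019000 litres

1 mm over 1 m² is 1 L, so volume = 342.7 × 8809 = 3018844.3 L ≈ 3019000 L.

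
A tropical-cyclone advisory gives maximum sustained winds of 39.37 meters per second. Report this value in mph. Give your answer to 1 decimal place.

88.1 mph

1 m/s = 2.23694 mph, so 39.37 × 2.23694 = 88.1 mph.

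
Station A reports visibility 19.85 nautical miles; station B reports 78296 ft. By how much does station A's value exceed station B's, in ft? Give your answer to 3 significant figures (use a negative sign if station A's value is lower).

station A: 19.85 nmi = 120610.89 ft.
Difference: 120610.89 − 78296.00 = 42300 ft.

42300 ft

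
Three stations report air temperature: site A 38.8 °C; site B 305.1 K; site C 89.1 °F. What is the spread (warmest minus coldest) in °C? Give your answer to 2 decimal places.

7.08 °C

site B: 305.1 K = 31.950 °C.
site C: 89.1 °F = 31.722 °C.
Spread: 38.800 − 31.722 = 7.078 °C.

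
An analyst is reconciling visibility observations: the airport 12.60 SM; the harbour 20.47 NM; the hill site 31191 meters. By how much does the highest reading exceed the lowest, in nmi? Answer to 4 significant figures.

9.521 nmi

the airport: 12.60 SM = 10.94910 nmi.
the hill site: 31191 m = 16.84179 nmi.
Spread: 20.47000 − 10.94910 = 9.521 nmi.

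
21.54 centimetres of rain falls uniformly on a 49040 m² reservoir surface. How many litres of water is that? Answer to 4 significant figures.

Depth: 21.54 cm × 10 = 215.4 mm.
1 mm over 1 m² is 1 L, so volume = 215.4 × 49040 = 10563216 L ≈ 10560000 L.

10560000 litres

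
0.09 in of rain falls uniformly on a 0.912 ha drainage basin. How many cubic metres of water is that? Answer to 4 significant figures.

20.85 cubic metres

Depth: 0.09 in × 25.4 = 2.286 mm.
Area: 0.912 ha = 9120 m².
1 mm over 1 m² is 1 L, so volume = 2.286 × 9120 = 20848.32 L = 20.85 m³.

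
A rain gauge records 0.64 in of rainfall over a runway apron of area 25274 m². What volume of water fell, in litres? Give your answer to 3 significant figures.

411000 litres

Depth: 0.64 in × 25.4 = 16.256 mm.
1 mm over 1 m² is 1 L, so volume = 16.256 × 25274 = 410854.14 L ≈ 411000 L.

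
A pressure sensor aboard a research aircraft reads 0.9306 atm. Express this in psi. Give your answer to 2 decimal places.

13.68 psi

1 atm = 14.6959 psi, so 0.9306 × 14.6959 = 13.68 psi.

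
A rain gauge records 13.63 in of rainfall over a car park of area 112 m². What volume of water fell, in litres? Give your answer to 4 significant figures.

38770 litres

Depth: 13.63 in × 25.4 = 346.202 mm.
1 mm over 1 m² is 1 L, so volume = 346.202 × 112 = 38774.624 L ≈ 38770 L.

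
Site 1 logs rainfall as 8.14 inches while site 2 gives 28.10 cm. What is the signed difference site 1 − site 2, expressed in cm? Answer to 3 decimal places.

-7.424 cm

site 1: 8.14 in = 20.67560 cm.
Difference: 20.67560 − 28.10000 = -7.424 cm.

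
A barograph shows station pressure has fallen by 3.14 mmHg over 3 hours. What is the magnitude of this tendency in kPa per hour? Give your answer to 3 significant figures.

3.14 mmHg / 3 h × 0.133322 kPa/mmHg = 0.140 kPa/h.

0.140 kPa per hour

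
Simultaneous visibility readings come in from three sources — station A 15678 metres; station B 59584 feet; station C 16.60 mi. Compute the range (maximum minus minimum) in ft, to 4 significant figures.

station A: 15678 m = 51437.01 ft.
station C: 16.60 SM = 87648.00 ft.
Spread: 87648.00 − 51437.01 = 36210 ft.

36210 ft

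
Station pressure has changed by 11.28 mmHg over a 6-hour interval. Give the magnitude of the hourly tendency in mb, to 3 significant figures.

2.51 mb per hour

11.28 mmHg / 6 h × 1.33322 mb/mmHg = 2.51 mb/h.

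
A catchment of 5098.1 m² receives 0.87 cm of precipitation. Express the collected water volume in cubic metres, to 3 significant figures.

Depth: 0.87 cm × 10 = 8.7 mm.
1 mm over 1 m² is 1 L, so volume = 8.7 × 5098.1 = 44353.47 L = 44.4 m³.

44.4 cubic metres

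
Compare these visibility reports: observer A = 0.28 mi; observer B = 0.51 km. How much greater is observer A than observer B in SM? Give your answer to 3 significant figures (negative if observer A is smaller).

-0.0369 SM

observer B: 0.51 km = 0.316899 SM.
Difference: 0.280000 − 0.316899 = -0.0369 SM.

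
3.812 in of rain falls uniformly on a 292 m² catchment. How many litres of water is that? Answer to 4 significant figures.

Depth: 3.812 in × 25.4 = 96.8248 mm.
1 mm over 1 m² is 1 L, so volume = 96.8248 × 292 = 28272.842 L ≈ 28270 L.

28270 litres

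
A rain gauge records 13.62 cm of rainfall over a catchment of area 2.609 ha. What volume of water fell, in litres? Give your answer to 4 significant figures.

3553000 litres

Depth: 13.62 cm × 10 = 136.2 mm.
Area: 2.609 ha = 26090 m².
1 mm over 1 m² is 1 L, so volume = 136.2 × 26090 = 3553458 L ≈ 3553000 L.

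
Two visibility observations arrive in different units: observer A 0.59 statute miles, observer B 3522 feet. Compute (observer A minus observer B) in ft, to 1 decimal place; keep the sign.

-406.8 ft

observer A: 0.59 SM = 3115.200 ft.
Difference: 3115.200 − 3522.000 = -406.8 ft.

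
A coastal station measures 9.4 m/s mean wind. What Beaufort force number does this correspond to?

9.4 m/s lies in the Beaufort 5 band (fresh breeze, 8.0–10.7 m/s).

Beaufort force 5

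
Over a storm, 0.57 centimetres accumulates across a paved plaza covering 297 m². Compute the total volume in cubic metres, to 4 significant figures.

Depth: 0.57 cm × 10 = 5.7 mm.
1 mm over 1 m² is 1 L, so volume = 5.7 × 297 = 1692.9 L = 1.693 m³.

1.693 cubic metres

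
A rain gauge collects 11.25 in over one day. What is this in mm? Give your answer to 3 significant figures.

1 in = 25.4 mm, so 11.25 × 25.4 = 286 mm.

286 mm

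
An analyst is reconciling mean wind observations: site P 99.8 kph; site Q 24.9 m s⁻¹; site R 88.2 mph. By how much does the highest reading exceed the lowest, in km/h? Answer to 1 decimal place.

site Q: 24.9 m/s = 89.640 km/h.
site R: 88.2 mph = 141.944 km/h.
Spread: 141.944 − 89.640 = 52.3 km/h.

52.3 km/h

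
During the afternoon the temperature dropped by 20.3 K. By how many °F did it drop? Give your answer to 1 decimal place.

A change of 1 °C equals a change of 1.8 °F: Δ°F = 20.3 × 1.8 = 36.5 °F.

36.5 °F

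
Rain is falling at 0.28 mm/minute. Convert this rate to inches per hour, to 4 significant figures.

0.28 mm/minute × 0.0393701 in/mm × 60 minute/hour = 0.6614 in/hour.

0.6614 in/hour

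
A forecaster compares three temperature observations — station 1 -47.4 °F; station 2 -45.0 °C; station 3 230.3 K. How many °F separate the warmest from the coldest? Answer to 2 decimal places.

station 1: -47.4 °F = -44.111 °C.
station 3: 230.3 K = -42.850 °C.
Spread: (-42.850) − (-45.000) = 2.150 °C = 3.87 °F.

3.87 °F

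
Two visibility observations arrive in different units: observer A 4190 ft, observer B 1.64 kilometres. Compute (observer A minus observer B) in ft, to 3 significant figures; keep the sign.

observer B: 1.64 km = 5380.58 ft.
Difference: 4190.00 − 5380.58 = -1190 ft.

-1190 ft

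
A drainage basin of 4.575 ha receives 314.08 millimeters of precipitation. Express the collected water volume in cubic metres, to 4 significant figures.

14370 cubic metres

Area: 4.575 ha = 45750 m².
1 mm over 1 m² is 1 L, so volume = 314.08 × 45750 = 14369160 L = 14370 m³.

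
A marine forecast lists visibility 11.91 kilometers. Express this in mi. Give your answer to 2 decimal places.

7.40 SM

1 km = 0.621371 SM, so 11.91 × 0.621371 = 7.40 SM.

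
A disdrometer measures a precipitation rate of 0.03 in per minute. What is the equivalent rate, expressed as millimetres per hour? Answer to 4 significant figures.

45.72 mm/hour

0.03 in/minute × 25.4 mm/in × 60 minute/hour = 45.72 mm/hour.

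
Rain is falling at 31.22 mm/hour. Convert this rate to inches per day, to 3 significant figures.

29.5 in/day

31.22 mm/hour × 0.0393701 in/mm × 24 hour/day = 29.5 in/day.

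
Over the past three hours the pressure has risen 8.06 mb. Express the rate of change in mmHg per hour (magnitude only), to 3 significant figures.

2.02 mmHg per hour

8.06 mb / 3 h × 0.750062 mmHg/mb = 2.02 mmHg/h.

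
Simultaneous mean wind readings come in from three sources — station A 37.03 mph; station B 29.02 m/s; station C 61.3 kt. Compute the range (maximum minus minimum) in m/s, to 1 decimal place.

15.0 m/s

station A: 37.03 mph = 16.554 m/s.
station C: 61.3 kt = 31.535 m/s.
Spread: 31.535 − 16.554 = 15.0 m/s.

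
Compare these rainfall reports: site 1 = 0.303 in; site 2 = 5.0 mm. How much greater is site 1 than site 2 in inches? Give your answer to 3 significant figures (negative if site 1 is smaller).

0.106 in

site 2: 5.0 mm = 0.19685 in.
Difference: 0.30300 − 0.19685 = 0.106 in.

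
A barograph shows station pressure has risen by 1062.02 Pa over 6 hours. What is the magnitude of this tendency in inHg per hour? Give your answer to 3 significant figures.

0.0523 inHg per hour

1062.02 Pa / 6 h × 0.0002953 inHg/Pa = 0.0523 inHg/h.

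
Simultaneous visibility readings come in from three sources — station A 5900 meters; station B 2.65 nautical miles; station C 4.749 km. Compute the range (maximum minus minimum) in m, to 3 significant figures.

1150 m

station B: 2.65 nmi = 4907.80 m.
station C: 4.749 km = 4749.00 m.
Spread: 5900.00 − 4749.00 = 1150 m.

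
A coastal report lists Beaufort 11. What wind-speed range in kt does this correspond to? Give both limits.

Beaufort 11 (violent storm) spans 56–63 knots.

56 to 63 kt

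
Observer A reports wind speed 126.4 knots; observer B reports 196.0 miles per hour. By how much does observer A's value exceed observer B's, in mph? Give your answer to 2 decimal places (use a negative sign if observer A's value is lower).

observer A: 126.4 kt = 145.4585 mph.
Difference: 145.4585 − 196.0000 = -50.54 mph.

-50.54 mph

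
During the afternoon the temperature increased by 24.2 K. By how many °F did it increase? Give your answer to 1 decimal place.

For a temperature change the 32° offset cancels: Δ°F = 24.2 × 1.8 = 43.6 °F.

43.6 °F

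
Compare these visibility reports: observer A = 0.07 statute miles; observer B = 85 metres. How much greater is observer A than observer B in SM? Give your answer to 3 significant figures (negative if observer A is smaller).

0.0172 SM

observer B: 85 m = 0.052817 SM.
Difference: 0.070000 − 0.052817 = 0.0172 SM.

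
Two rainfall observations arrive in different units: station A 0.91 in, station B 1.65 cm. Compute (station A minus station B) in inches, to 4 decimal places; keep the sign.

0.2604 in

station B: 1.65 cm = 0.649606 in.
Difference: 0.910000 − 0.649606 = 0.2604 in.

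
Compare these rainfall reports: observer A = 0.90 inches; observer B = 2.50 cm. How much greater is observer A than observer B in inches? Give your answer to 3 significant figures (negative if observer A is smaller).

observer B: 2.50 cm = 0.984252 in.
Difference: 0.900000 − 0.984252 = -0.0843 in.

-0.0843 in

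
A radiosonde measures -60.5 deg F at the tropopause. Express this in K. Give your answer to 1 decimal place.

First to °C: -51.39 °C.
Then to K: 221.8 K.

221.8 K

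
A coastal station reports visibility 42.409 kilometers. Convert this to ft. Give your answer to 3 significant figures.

1 km = 3280.84 ft, so 42.409 × 3280.84 = 139000 ft.

139000 ft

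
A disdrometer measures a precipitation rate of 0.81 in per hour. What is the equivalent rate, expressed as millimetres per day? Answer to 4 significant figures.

493.8 mm/day

0.81 in/hour × 25.4 mm/in × 24 hour/day = 493.8 mm/day.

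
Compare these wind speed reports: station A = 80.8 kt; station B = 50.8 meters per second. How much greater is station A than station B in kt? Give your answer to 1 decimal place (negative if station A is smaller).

station B: 50.8 m/s = 98.747 kt.
Difference: 80.800 − 98.747 = -17.9 kt.

-17.9 kt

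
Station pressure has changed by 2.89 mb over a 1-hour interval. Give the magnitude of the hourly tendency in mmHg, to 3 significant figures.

2.17 mmHg per hour

2.89 mb / 1 h × 0.750062 mmHg/mb = 2.17 mmHg/h.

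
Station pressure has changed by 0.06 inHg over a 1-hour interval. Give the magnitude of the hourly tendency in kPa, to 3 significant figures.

0.06 inHg / 1 h × 3.38639 kPa/inHg = 0.203 kPa/h.

0.203 kPa per hour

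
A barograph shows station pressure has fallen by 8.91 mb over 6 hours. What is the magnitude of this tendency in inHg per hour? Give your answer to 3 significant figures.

0.0439 inHg per hour

8.91 mb / 6 h × 0.02953 inHg/mb = 0.0439 inHg/h.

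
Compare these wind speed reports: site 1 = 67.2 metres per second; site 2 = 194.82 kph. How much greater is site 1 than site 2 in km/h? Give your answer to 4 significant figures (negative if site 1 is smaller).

site 1: 67.2 m/s = 241.9200 km/h.
Difference: 241.9200 − 194.8200 = 47.10 km/h.

47.10 km/h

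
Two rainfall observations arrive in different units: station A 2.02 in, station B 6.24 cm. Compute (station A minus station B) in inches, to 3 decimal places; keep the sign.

station B: 6.24 cm = 2.45669 in.
Difference: 2.02000 − 2.45669 = -0.437 in.

-0.437 in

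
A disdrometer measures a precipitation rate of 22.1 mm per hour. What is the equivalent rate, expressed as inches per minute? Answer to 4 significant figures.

22.1 mm/hour × 0.0393701 in/mm × 0.0166667 hour/minute = 0.01450 in/minute.

0.01450 in/minute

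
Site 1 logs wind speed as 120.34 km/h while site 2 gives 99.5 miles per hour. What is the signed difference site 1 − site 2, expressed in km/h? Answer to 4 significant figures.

site 2: 99.5 mph = 160.1297 km/h.
Difference: 120.3400 − 160.1297 = -39.79 km/h.

-39.79 km/h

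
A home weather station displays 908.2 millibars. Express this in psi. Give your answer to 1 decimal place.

13.2 psi

1 mb = 0.0145038 psi, so 908.2 × 0.0145038 = 13.2 psi.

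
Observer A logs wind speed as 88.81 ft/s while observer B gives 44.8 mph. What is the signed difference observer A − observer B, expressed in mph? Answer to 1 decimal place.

15.8 mph

observer A: 88.81 ft/s = 60.552 mph.
Difference: 60.552 − 44.800 = 15.8 mph.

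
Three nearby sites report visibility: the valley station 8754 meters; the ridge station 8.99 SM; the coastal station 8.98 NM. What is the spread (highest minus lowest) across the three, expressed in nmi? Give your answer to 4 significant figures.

4.253 nmi

the valley station: 8754 m = 4.72678 nmi.
the ridge station: 8.99 SM = 7.81210 nmi.
Spread: 8.98000 − 4.72678 = 4.253 nmi.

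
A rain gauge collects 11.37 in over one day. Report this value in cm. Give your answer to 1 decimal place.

28.9 cm

1 in = 2.54 cm, so 11.37 × 2.54 = 28.9 cm.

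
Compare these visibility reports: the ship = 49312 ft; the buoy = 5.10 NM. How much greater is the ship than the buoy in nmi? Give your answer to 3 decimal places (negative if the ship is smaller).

3.016 nmi

the ship: 49312 ft = 8.11571 nmi.
Difference: 8.11571 − 5.10000 = 3.016 nmi.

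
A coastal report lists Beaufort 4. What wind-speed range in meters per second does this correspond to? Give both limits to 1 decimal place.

5.5 to 7.9 m/s

Beaufort 4 (moderate breeze) spans 5.5–7.9 m/s.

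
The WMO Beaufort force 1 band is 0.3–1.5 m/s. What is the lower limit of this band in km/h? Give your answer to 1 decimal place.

0.3–1.5 m/s × 3.6 = 1.1–5.4 km/h.

1.1 km/h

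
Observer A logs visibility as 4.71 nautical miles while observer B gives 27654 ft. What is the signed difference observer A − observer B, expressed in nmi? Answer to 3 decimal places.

0.159 nmi

observer B: 27654 ft = 4.55126 nmi.
Difference: 4.71000 − 4.55126 = 0.159 nmi.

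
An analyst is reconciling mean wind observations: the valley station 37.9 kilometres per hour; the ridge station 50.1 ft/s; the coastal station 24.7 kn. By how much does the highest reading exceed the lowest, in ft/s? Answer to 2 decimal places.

15.56 ft/s

the valley station: 37.9 km/h = 34.5400 ft/s.
the coastal station: 24.7 kt = 41.6889 ft/s.
Spread: 50.1000 − 34.5400 = 15.56 ft/s.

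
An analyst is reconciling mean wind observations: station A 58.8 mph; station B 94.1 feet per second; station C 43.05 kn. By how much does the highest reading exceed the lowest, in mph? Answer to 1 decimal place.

14.6 mph

station B: 94.1 ft/s = 64.159 mph.
station C: 43.05 kt = 49.541 mph.
Spread: 64.159 − 49.541 = 14.6 mph.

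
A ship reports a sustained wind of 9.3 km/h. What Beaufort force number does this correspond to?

Beaufort force 2

9.3 km/h = 2.6 m/s, which is Beaufort 2 (light breeze, 1.6–3.3 m/s).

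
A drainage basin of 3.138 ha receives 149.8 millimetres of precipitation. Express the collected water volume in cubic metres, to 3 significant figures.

Area: 3.138 ha = 31380 m².
1 mm over 1 m² is 1 L, so volume = 149.8 × 31380 = 4700724 L = 4700 m³.

4700 cubic metres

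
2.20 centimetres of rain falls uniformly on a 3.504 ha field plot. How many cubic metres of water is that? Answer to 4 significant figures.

Depth: 2.20 cm × 10 = 22 mm.
Area: 3.504 ha = 35040 m².
1 mm over 1 m² is 1 L, so volume = 22 × 35040 = 770880 L = 770.9 m³.

770.9 cubic metres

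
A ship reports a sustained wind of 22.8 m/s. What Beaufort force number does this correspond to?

Beaufort force 9

22.8 m/s lies in the Beaufort 9 band (strong gale, 20.8–24.4 m/s).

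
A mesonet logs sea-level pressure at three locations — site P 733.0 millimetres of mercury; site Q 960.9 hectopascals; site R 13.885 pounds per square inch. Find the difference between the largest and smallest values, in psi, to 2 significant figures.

site P: 733.0 mmHg = 14.1739 psi.
site Q: 960.9 hPa = 13.9367 psi.
Spread: 14.1739 − 13.8850 = 0.29 psi.

0.29 psi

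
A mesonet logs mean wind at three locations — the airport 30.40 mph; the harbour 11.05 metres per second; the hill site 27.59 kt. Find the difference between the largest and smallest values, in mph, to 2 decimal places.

the harbour: 11.05 m/s = 24.7181 mph.
the hill site: 27.59 kt = 31.7500 mph.
Spread: 31.7500 − 24.7181 = 7.03 mph.

7.03 mph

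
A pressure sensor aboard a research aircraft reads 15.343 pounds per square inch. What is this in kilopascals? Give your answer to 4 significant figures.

105.8 kPa

1 psi = 6.89476 kPa, so 15.343 × 6.89476 = 105.8 kPa.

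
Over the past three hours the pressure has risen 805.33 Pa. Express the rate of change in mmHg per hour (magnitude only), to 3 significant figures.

805.33 Pa / 3 h × 0.00750062 mmHg/Pa = 2.01 mmHg/h.

2.01 mmHg per hour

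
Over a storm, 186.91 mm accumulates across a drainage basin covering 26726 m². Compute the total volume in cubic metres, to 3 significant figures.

5000 cubic metres

1 mm over 1 m² is 1 L, so volume = 186.91 × 26726 = 4995356.7 L = 5000 m³.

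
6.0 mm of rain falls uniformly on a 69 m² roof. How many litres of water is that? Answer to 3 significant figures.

1 mm over 1 m² is 1 L, so volume = 6 × 69 = 414 L.

414 litres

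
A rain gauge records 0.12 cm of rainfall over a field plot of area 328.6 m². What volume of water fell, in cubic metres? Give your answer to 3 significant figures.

Depth: 0.12 cm × 10 = 1.2 mm.
1 mm over 1 m² is 1 L, so volume = 1.2 × 328.6 = 394.32 L = 0.394 m³.

0.394 cubic metres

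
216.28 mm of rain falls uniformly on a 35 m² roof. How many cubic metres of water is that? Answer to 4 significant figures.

7.570 cubic metres

1 mm over 1 m² is 1 L, so volume = 216.28 × 35 = 7569.8 L = 7.570 m³.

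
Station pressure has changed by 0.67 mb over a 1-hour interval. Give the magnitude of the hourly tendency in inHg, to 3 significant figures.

0.67 mb / 1 h × 0.02953 inHg/mb = 0.0198 inHg/h.

0.0198 inHg per hour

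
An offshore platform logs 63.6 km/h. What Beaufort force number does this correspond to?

63.6 km/h = 17.7 m/s, which is Beaufort 8 (gale, 17.2–20.7 m/s).

Beaufort force 8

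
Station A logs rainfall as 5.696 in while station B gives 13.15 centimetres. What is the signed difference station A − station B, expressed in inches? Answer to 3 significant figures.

0.519 in

station B: 13.15 cm = 5.17717 in.
Difference: 5.69600 − 5.17717 = 0.519 in.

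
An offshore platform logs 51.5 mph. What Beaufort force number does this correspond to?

51.5 mph = 23.0 m/s, which is Beaufort 9 (strong gale, 20.8–24.4 m/s).

Beaufort force 9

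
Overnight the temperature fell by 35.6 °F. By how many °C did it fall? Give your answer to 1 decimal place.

Converting a difference, only the 9/5 scale factor applies: Δ°C = 35.6 × 0.5556 = 19.8 °C.

19.8 °C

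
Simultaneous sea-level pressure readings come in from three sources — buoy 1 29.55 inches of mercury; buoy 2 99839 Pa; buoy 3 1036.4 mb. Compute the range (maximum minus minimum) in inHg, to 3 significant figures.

buoy 2: 99839 Pa = 29.4824 inHg.
buoy 3: 1036.4 mb = 30.6049 inHg.
Spread: 30.6049 − 29.4824 = 1.12 inHg.

1.12 inHg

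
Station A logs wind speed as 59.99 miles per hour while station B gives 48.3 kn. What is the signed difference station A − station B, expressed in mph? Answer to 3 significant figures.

4.41 mph

station B: 48.3 kt = 55.5826 mph.
Difference: 59.9900 − 55.5826 = 4.41 mph.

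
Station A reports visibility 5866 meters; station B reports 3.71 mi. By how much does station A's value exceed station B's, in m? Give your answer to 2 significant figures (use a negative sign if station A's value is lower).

station B: 3.71 SM = 5970.67 m.
Difference: 5866.00 − 5970.67 = -100 m.

-100 m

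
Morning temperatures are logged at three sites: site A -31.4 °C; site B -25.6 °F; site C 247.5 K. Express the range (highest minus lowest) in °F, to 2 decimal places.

11.43 °F

site B: -25.6 °F = -32.000 °C.
site C: 247.5 K = -25.650 °C.
Spread: (-25.650) − (-32.000) = 6.350 °C = 11.43 °F.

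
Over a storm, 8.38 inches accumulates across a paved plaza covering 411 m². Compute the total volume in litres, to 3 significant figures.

87500 litres

Depth: 8.38 in × 25.4 = 212.852 mm.
1 mm over 1 m² is 1 L, so volume = 212.852 × 411 = 87482.172 L ≈ 87500 L.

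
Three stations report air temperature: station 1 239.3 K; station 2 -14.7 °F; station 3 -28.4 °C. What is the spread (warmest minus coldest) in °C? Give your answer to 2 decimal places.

station 1: 239.3 K = -33.850 °C.
station 2: -14.7 °F = -25.944 °C.
Spread: (-25.944) − (-33.850) = 7.906 °C.

7.91 °C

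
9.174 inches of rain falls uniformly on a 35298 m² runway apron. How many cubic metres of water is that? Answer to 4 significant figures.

8225 cubic metres

Depth: 9.174 in × 25.4 = 233.0196 mm.
1 mm over 1 m² is 1 L, so volume = 233.0196 × 35298 = 8225125.8 L = 8225 m³.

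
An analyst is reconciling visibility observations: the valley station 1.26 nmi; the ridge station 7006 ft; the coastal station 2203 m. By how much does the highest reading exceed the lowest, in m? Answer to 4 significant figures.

the valley station: 1.26 nmi = 2333.520 m.
the ridge station: 7006 ft = 2135.429 m.
Spread: 2333.520 − 2135.429 = 198.1 m.

198.1 m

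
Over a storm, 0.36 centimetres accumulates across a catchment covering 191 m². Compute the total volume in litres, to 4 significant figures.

687.6 litres

Depth: 0.36 cm × 10 = 3.6 mm.
1 mm over 1 m² is 1 L, so volume = 3.6 × 191 = 687.6 L.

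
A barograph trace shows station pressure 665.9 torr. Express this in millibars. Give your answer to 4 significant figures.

887.8 mb

1 mmHg = 1.33322 mb, so 665.9 × 1.33322 = 887.8 mb.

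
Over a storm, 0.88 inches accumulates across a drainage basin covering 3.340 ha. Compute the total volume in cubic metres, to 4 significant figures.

Depth: 0.88 in × 25.4 = 22.352 mm.
Area: 3.340 ha = 33400 m².
1 mm over 1 m² is 1 L, so volume = 22.352 × 33400 = 746556.8 L = 746.6 m³.

746.6 cubic metres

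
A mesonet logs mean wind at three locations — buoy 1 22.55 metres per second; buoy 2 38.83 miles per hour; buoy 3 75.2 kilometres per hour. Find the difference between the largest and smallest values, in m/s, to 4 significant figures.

buoy 2: 38.83 mph = 17.35856 m/s.
buoy 3: 75.2 km/h = 20.88889 m/s.
Spread: 22.55000 − 17.35856 = 5.191 m/s.

5.191 m/s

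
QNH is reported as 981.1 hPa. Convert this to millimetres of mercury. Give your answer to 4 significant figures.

735.9 mmHg

1 hPa = 0.750062 mmHg, so 981.1 × 0.750062 = 735.9 mmHg.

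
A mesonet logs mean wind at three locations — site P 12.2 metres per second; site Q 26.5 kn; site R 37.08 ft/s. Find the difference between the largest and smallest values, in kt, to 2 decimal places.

site P: 12.2 m/s = 23.7149 kt.
site R: 37.08 ft/s = 21.9693 kt.
Spread: 26.5000 − 21.9693 = 4.53 kt.

4.53 kt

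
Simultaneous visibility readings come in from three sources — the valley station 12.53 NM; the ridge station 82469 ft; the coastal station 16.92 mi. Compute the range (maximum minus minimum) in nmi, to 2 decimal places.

the ridge station: 82469 ft = 13.5727 nmi.
the coastal station: 16.92 SM = 14.7031 nmi.
Spread: 14.7031 − 12.5300 = 2.17 nmi.

2.17 nmi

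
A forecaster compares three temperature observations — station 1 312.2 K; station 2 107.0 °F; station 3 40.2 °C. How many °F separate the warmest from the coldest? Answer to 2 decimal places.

4.71 °F

station 1: 312.2 K = 39.050 °C.
station 2: 107.0 °F = 41.667 °C.
Spread: 41.667 − 39.050 = 2.617 °C = 4.71 °F.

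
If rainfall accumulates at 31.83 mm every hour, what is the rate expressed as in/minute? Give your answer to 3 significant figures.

31.83 mm/hour × 0.0393701 in/mm × 0.0166667 hour/minute = 0.0209 in/minute.

0.0209 in/minute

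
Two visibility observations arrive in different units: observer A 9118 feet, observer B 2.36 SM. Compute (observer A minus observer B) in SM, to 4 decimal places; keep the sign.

observer A: 9118 ft = 1.726894 SM.
Difference: 1.726894 − 2.360000 = -0.6331 SM.

-0.6331 SM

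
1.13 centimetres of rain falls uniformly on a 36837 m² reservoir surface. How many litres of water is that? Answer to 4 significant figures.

Depth: 1.13 cm × 10 = 11.3 mm.
1 mm over 1 m² is 1 L, so volume = 11.3 × 36837 = 416258.1 L ≈ 416300 L.

416300 litres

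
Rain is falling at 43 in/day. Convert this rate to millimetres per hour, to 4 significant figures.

43 in/day × 25.4 mm/in × 0.0416667 day/hour = 45.51 mm/hour.

45.51 mm/hour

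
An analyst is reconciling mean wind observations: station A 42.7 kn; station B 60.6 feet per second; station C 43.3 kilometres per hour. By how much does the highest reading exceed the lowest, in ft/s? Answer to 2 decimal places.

station A: 42.7 kt = 72.0695 ft/s.
station C: 43.3 km/h = 39.4612 ft/s.
Spread: 72.0695 − 39.4612 = 32.61 ft/s.

32.61 ft/s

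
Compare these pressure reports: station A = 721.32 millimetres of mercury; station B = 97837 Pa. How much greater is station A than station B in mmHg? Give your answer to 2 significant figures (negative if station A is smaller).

station B: 97837 Pa = 733.84 mmHg.
Difference: 721.32 − 733.84 = -13 mmHg.

-13 mmHg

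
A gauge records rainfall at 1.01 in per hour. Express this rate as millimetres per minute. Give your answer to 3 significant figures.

1.01 in/hour × 25.4 mm/in × 0.0166667 hour/minute = 0.428 mm/minute.

0.428 mm/minute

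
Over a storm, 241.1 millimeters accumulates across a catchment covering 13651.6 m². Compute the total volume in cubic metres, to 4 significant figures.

3291 cubic metres

1 mm over 1 m² is 1 L, so volume = 241.1 × 13651.6 = 3291400.8 L = 3291 m³.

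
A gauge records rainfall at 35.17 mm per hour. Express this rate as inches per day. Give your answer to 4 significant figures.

35.17 mm/hour × 0.0393701 in/mm × 24 hour/day = 33.23 in/day.

33.23 in/day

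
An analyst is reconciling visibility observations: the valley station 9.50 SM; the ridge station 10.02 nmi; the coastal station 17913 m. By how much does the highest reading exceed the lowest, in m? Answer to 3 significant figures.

3270 m

the valley station: 9.50 SM = 15288.77 m.
the ridge station: 10.02 nmi = 18557.04 m.
Spread: 18557.04 − 15288.77 = 3270 m.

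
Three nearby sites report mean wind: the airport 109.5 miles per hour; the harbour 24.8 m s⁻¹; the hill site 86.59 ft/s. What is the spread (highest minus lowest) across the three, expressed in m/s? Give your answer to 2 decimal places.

24.15 m/s

the airport: 109.5 mph = 48.9509 m/s.
the hill site: 86.59 ft/s = 26.3926 m/s.
Spread: 48.9509 − 24.8000 = 24.15 m/s.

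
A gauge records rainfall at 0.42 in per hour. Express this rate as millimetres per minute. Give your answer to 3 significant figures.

0.42 in/hour × 25.4 mm/in × 0.0166667 hour/minute = 0.178 mm/minute.

0.178 mm/minute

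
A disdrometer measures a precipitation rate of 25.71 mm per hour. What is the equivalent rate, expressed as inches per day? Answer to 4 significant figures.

24.29 in/day

25.71 mm/hour × 0.0393701 in/mm × 24 hour/day = 24.29 in/day.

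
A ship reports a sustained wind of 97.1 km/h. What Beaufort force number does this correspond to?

Beaufort force 10

97.1 km/h = 27.0 m/s, which is Beaufort 10 (storm, 24.5–28.4 m/s).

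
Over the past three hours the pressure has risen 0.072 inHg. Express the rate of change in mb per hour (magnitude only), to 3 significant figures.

0.072 inHg / 3 h × 33.8639 mb/inHg = 0.813 mb/h.

0.813 mb per hour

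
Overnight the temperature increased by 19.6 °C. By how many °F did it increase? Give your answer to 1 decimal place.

For a temperature change the 32° offset cancels: Δ°F = 19.6 × 1.8 = 35.3 °F.

35.3 °F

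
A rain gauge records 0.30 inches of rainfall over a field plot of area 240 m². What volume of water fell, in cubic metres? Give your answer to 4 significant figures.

1.829 cubic metres

Depth: 0.30 in × 25.4 = 7.62 mm.
1 mm over 1 m² is 1 L, so volume = 7.62 × 240 = 1828.8 L = 1.829 m³.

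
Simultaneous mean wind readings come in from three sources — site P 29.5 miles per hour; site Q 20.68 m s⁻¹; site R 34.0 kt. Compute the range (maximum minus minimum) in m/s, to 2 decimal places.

site P: 29.5 mph = 13.1877 m/s.
site R: 34.0 kt = 17.4911 m/s.
Spread: 20.6800 − 13.1877 = 7.49 m/s.

7.49 m/s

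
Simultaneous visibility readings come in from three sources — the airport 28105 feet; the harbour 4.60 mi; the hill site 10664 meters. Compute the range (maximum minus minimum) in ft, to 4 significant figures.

the harbour: 4.60 SM = 24288.00 ft.
the hill site: 10664 m = 34986.88 ft.
Spread: 34986.88 − 24288.00 = 10700 ft.

10700 ft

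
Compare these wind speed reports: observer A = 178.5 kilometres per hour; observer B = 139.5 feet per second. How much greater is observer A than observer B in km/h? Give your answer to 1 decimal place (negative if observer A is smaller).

25.4 km/h

observer B: 139.5 ft/s = 153.071 km/h.
Difference: 178.500 − 153.071 = 25.4 km/h.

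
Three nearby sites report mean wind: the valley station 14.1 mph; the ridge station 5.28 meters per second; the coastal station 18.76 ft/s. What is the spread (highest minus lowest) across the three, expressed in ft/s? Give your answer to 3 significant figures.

3.36 ft/s

the valley station: 14.1 mph = 20.6800 ft/s.
the ridge station: 5.28 m/s = 17.3228 ft/s.
Spread: 20.6800 − 17.3228 = 3.36 ft/s.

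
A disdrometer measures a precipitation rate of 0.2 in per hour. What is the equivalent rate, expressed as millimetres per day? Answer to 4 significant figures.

121.9 mm/day

0.2 in/hour × 25.4 mm/in × 24 hour/day = 121.9 mm/day.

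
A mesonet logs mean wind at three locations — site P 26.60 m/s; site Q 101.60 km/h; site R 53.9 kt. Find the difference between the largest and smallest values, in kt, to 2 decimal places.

3.15 kt

site P: 26.60 m/s = 51.7063 kt.
site Q: 101.60 km/h = 54.8596 kt.
Spread: 54.8596 − 51.7063 = 3.15 kt.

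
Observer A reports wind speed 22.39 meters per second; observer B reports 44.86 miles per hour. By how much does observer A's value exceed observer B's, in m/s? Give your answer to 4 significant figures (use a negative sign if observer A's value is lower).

2.336 m/s

observer B: 44.86 mph = 20.05421 m/s.
Difference: 22.39000 − 20.05421 = 2.336 m/s.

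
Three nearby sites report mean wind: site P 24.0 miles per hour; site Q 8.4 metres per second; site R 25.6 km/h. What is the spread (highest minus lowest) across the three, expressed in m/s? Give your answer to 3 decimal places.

3.618 m/s

site P: 24.0 mph = 10.72896 m/s.
site R: 25.6 km/h = 7.11111 m/s.
Spread: 10.72896 − 7.11111 = 3.618 m/s.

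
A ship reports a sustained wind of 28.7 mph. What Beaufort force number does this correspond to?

28.7 mph = 12.8 m/s, which is Beaufort 6 (strong breeze, 10.8–13.8 m/s).

Beaufort force 6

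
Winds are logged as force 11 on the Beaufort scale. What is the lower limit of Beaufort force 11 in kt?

Beaufort 11 (violent storm) spans 56–63 knots.

56 kt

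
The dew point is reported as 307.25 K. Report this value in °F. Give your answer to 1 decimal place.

93.4 °F

First to °C: 34.10 °C.
Then to °F: 93.4 °F.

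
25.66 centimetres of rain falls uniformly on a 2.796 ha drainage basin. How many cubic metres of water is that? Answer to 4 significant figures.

Depth: 25.66 cm × 10 = 256.6 mm.
Area: 2.796 ha = 27960 m².
1 mm over 1 m² is 1 L, so volume = 256.6 × 27960 = 7174536 L = 7175 m³.

7175 cubic metres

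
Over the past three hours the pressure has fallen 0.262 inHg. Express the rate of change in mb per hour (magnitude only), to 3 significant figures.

2.96 mb per hour

0.262 inHg / 3 h × 33.8639 mb/inHg = 2.96 mb/h.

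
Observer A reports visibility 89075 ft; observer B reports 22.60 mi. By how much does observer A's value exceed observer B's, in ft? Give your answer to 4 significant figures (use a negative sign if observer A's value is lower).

-30250 ft

observer B: 22.60 SM = 119328.00 ft.
Difference: 89075.00 − 119328.00 = -30250 ft.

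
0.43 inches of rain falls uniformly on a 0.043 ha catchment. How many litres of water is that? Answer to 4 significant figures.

Depth: 0.43 in × 25.4 = 10.922 mm.
Area: 0.043 ha = 430 m².
1 mm over 1 m² is 1 L, so volume = 10.922 × 430 = 4696.46 L ≈ 4696 L.

4696 litres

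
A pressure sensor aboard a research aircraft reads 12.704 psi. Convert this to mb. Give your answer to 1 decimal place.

1 psi = 68.9476 mb, so 12.704 × 68.9476 = 875.9 mb.

875.9 mb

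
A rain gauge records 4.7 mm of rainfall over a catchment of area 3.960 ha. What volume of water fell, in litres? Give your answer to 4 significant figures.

186100 litres

Area: 3.960 ha = 39600 m².
1 mm over 1 m² is 1 L, so volume = 4.7 × 39600 = 186120 L ≈ 186100 L.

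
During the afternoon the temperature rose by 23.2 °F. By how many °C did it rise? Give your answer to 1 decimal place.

12.9 °C

A change of 1 °C equals a change of 1.8 °F: Δ°C = 23.2 × 0.5556 = 12.9 °C.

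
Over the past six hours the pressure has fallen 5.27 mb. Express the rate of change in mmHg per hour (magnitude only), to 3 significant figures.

5.27 mb / 6 h × 0.750062 mmHg/mb = 0.659 mmHg/h.

0.659 mmHg per hour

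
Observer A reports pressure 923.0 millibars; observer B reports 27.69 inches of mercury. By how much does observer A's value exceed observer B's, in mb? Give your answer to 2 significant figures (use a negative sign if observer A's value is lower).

observer B: 27.69 inHg = 937.69 mb.
Difference: 923.00 − 937.69 = -15 mb.

-15 mb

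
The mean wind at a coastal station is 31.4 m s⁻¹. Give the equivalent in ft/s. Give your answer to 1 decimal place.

1 m/s = 3.28084 ft/s, so 31.4 × 3.28084 = 103.0 ft/s.

103.0 ft/s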